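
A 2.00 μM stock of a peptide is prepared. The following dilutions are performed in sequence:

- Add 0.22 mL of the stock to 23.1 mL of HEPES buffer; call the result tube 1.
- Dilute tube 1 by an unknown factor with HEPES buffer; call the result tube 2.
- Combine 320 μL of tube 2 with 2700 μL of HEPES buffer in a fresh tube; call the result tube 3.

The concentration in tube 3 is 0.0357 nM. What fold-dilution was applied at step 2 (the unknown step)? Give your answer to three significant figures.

Step 1: 0.22 mL + 23.1 mL = 23.32 mL total → factor 23.32/0.22 = 106
Step 2: unknown factor x
Step 3: 320 μL + 2700 μL = 3020 μL total → factor 3020/320 = 9.4375
Product of known-step factors = 1000.4
Overall factor = 2.00 μM / (0.0357 nM) = 56022
x = 56022 / 1000.4 = 56.0

56.0-fold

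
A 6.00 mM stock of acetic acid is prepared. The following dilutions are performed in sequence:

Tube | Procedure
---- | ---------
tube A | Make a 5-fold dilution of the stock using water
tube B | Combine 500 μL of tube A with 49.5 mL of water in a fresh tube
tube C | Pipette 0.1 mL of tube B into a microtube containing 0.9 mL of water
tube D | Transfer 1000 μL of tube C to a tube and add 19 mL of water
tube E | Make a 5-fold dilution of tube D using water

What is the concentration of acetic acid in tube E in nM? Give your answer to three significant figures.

Step 1: 5-fold → factor 5
Step 2: 500 μL + 49.5 mL = 50000 μL total → factor 50000/500 = 100
Step 3: 0.1 mL + 0.9 mL = 1 mL total → factor 1/0.1 = 10
Step 4: 1000 μL + 19 mL = 20000 μL total → factor 20000/1000 = 20
Step 5: 5-fold → factor 5
Overall dilution factor = 5 × 100 × 10 × 20 × 5 = 5 × 10^5
Final = 6.00 mM / 5 × 10^5 = 1.200 × 10^-5 mM = 12.0 nM

12.0 nM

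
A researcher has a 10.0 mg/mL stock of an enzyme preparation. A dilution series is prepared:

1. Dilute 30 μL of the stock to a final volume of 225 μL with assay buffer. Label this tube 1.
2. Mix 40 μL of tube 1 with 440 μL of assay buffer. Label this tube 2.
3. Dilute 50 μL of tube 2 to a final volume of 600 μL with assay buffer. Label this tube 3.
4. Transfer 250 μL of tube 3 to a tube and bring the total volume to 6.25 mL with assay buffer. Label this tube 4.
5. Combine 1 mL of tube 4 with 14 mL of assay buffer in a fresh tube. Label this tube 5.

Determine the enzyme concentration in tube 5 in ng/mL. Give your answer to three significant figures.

Step 1: 30 μL brought to 225 μL → factor 225/30 = 7.5
Step 2: 40 μL + 440 μL = 480 μL total → factor 480/40 = 12
Step 3: 50 μL brought to 600 μL → factor 600/50 = 12
Step 4: 250 μL brought to 6.25 mL → factor 6250/250 = 25
Step 5: 1 mL + 14 mL = 15 mL total → factor 15/1 = 15
Overall dilution factor = 7.5 × 12 × 12 × 25 × 15 = 4.05 × 10^5
Final = 10.0 mg/mL / 4.05 × 10^5 = 2.469 × 10^-5 mg/mL = 24.7 ng/mL

24.7 ng/mL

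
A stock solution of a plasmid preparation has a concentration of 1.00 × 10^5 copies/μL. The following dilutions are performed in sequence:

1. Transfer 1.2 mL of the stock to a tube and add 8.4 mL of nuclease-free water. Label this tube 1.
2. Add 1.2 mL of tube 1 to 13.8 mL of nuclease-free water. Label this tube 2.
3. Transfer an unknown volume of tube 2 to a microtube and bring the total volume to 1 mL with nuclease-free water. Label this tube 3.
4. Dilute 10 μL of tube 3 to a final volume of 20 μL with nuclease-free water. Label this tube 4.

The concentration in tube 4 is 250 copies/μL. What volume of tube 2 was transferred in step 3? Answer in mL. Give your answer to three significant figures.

0.500 mL

Step 1: 1.2 mL + 8.4 mL = 9.6 mL total → factor 9.6/1.2 = 8
Step 2: 1.2 mL + 13.8 mL = 15 mL total → factor 15/1.2 = 12.5
Step 3: v brought to 1 mL → factor = 1 mL/v
Step 4: 10 μL brought to 20 μL → factor 20/10 = 2
Product of known-step factors = 200
Overall factor = 1.00 × 10^5 copies/μL / (250 copies/μL) = 400
Step-3 factor = 400 / 200 = 2
v = 1 mL / 2 = 0.500 mL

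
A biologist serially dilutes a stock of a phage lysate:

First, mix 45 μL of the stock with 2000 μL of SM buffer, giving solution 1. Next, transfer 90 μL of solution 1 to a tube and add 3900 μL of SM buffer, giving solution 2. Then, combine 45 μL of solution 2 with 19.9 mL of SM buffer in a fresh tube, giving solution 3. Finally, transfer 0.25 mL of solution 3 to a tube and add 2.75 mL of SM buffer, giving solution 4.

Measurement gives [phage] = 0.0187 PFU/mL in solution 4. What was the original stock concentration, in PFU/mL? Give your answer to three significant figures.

2.00 × 10^5 PFU/mL

Step 1: 45 μL + 2000 μL = 2045 μL total → factor 2045/45 = 45.444
Step 2: 90 μL + 3900 μL = 3990 μL total → factor 3990/90 = 44.333
Step 3: 45 μL + 19.9 mL = 19945 μL total → factor 19945/45 = 443.22
Step 4: 0.25 mL + 2.75 mL = 3 mL total → factor 3/0.25 = 12
Overall dilution factor = 45.444 × 44.333 × 443.22 × 12 = 1.0716 × 10^7
Stock = 0.0187 PFU/mL × 1.0716 × 10^7 = 2.00 × 10^5 PFU/mL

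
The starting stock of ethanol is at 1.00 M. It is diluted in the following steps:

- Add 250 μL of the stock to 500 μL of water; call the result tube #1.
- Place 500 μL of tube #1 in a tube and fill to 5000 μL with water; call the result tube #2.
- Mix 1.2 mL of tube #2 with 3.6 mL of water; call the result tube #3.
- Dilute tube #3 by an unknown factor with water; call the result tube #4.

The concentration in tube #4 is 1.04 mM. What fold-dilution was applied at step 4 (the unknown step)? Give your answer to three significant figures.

8.01-fold

Step 1: 250 μL + 500 μL = 750 μL total → factor 750/250 = 3
Step 2: 500 μL brought to 5000 μL → factor 5000/500 = 10
Step 3: 1.2 mL + 3.6 mL = 4.8 mL total → factor 4.8/1.2 = 4
Step 4: unknown factor x
Product of known-step factors = 120
Overall factor = 1.00 M / (1.04 mM) = 961.54
x = 961.54 / 120 = 8.01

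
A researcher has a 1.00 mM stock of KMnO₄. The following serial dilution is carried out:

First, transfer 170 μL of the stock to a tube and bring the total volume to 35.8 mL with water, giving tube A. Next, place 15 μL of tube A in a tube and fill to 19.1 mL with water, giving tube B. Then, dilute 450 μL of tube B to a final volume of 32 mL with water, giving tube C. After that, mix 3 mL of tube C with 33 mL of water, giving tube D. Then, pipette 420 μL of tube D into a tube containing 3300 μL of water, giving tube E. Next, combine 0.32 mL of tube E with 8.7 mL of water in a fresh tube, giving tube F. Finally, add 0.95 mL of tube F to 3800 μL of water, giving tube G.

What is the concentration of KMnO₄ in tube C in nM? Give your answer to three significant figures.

Step 1: 170 μL brought to 35.8 mL → factor 35800/170 = 210.59
Step 2: 15 μL brought to 19.1 mL → factor 19100/15 = 1273.3
Step 3: 450 μL brought to 32 mL → factor 32000/450 = 71.111
Dilution factor through tube C = 210.59 × 1273.3 × 71.111 = 1.9068 × 10^7
[tube C] = 1.00 mM / 1.9068 × 10^7 = 5.244 × 10^-8 mM = 0.0524 nM

0.0524 nM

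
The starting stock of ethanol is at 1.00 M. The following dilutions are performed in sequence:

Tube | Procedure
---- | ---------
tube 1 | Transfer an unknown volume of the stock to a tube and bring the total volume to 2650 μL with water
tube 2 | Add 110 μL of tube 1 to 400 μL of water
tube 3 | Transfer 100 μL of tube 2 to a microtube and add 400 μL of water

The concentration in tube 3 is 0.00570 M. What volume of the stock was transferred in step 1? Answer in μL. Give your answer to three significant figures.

350 μL

Step 1: v brought to 2650 μL → factor = 2650 μL/v
Step 2: 110 μL + 400 μL = 510 μL total → factor 510/110 = 4.6364
Step 3: 100 μL + 400 μL = 500 μL total → factor 500/100 = 5
Product of known-step factors = 23.182
Overall factor = 1.00 M / (0.00570 M) = 175.44
Step-1 factor = 175.44 / 23.182 = 7.5679
v = 2650 μL / 7.5679 = 350 μL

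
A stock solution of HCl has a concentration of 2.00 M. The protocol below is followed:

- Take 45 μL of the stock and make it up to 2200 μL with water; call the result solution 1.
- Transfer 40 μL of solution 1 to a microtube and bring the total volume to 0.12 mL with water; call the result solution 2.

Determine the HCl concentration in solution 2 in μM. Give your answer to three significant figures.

1.36 × 10^4 μM

Step 1: 45 μL brought to 2200 μL → factor 2200/45 = 48.889
Step 2: 40 μL brought to 0.12 mL → factor 120/40 = 3
Overall dilution factor = 48.889 × 3 = 146.67
Final = 2.00 M / 146.67 = 0.01364 M = 1.36 × 10^4 μM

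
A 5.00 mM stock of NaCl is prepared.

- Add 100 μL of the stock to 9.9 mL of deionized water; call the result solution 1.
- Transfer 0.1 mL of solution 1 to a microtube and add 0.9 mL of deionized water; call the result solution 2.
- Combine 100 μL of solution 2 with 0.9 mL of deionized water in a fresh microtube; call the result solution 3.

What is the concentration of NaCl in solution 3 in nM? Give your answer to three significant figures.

Step 1: 100 μL + 9.9 mL = 10000 μL total → factor 10000/100 = 100
Step 2: 0.1 mL + 0.9 mL = 1 mL total → factor 1/0.1 = 10
Step 3: 100 μL + 0.9 mL = 1000 μL total → factor 1000/100 = 10
Overall dilution factor = 100 × 10 × 10 = 10000
Final = 5.00 mM / 10000 = 0.0005000 mM = 500 nM

500 nM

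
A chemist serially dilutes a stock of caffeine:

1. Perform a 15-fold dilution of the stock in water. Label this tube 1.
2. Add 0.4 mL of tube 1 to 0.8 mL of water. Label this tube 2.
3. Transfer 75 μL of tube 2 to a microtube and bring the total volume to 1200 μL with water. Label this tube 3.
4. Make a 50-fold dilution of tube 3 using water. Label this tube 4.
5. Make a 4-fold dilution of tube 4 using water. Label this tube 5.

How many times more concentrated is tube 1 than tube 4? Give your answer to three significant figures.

Step 1: 15-fold → factor 15
Step 2: 0.4 mL + 0.8 mL = 1.2 mL total → factor 1.2/0.4 = 3
Step 3: 75 μL brought to 1200 μL → factor 1200/75 = 16
Step 4: 50-fold → factor 50
Dilution factor to tube 1 = 15; to tube 4 = 36000
[tube 1]/[tube 4] = (factor to tube 4)/(factor to tube 1) = 36000/15 = 2.40 × 10^3

2.40 × 10^3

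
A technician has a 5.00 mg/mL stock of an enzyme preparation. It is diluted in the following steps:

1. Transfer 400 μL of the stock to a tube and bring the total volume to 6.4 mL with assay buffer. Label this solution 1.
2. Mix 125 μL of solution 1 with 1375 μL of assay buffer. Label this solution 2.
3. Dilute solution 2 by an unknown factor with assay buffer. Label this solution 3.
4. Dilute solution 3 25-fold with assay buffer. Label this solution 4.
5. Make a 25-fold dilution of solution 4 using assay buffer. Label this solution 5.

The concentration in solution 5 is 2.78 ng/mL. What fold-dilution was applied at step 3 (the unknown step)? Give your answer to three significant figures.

15.0-fold

Step 1: 400 μL brought to 6.4 mL → factor 6400/400 = 16
Step 2: 125 μL + 1375 μL = 1500 μL total → factor 1500/125 = 12
Step 3: unknown factor x
Step 4: 25-fold → factor 25
Step 5: 25-fold → factor 25
Product of known-step factors = 1.2 × 10^5
Overall factor = 5.00 mg/mL / (2.78 ng/mL) = 1.7986 × 10^6
x = 1.7986 × 10^6 / 1.2 × 10^5 = 15.0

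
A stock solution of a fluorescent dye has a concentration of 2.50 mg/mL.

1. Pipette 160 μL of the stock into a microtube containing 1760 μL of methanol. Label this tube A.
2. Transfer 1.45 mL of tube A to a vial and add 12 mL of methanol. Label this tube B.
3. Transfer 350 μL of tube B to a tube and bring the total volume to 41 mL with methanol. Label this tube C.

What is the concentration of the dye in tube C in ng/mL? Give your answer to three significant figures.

Step 1: 160 μL + 1760 μL = 1920 μL total → factor 1920/160 = 12
Step 2: 1.45 mL + 12 mL = 13.45 mL total → factor 13.45/1.45 = 9.2759
Step 3: 350 μL brought to 41 mL → factor 41000/350 = 117.14
Overall dilution factor = 12 × 9.2759 × 117.14 = 13039
Final = 2.50 mg/mL / 13039 = 0.0001917 mg/mL = 192 ng/mL

192 ng/mL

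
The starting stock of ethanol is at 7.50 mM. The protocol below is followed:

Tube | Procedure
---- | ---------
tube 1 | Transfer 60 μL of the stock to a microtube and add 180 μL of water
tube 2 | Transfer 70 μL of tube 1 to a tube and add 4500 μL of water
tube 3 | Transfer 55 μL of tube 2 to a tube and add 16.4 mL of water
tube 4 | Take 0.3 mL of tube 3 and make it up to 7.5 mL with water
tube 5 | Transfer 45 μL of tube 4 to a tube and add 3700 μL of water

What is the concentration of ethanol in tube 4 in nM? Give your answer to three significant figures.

3.84 nM

Step 1: 60 μL + 180 μL = 240 μL total → factor 240/60 = 4
Step 2: 70 μL + 4500 μL = 4570 μL total → factor 4570/70 = 65.286
Step 3: 55 μL + 16.4 mL = 16455 μL total → factor 16455/55 = 299.18
Step 4: 0.3 mL brought to 7.5 mL → factor 7.5/0.3 = 25
Dilution factor through tube 4 = 4 × 65.286 × 299.18 × 25 = 1.9532 × 10^6
[tube 4] = 7.50 mM / 1.9532 × 10^6 = 3.840 × 10^-6 mM = 3.84 nM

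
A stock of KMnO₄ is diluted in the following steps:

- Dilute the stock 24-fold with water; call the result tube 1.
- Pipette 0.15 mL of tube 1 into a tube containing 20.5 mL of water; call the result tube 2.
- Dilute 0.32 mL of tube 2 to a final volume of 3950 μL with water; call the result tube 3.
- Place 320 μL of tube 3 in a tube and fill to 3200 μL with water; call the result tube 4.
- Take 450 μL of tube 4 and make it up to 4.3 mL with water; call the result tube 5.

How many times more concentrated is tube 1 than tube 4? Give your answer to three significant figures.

1.70 × 10^4

Step 1: 24-fold → factor 24
Step 2: 0.15 mL + 20.5 mL = 20.65 mL total → factor 20.65/0.15 = 137.67
Step 3: 0.32 mL brought to 3950 μL → factor 3.95/0.32 = 12.344
Step 4: 320 μL brought to 3200 μL → factor 3200/320 = 10
Dilution factor to tube 1 = 24; to tube 4 = 4.0784 × 10^5
[tube 1]/[tube 4] = (factor to tube 4)/(factor to tube 1) = 4.0784 × 10^5/24 = 1.70 × 10^4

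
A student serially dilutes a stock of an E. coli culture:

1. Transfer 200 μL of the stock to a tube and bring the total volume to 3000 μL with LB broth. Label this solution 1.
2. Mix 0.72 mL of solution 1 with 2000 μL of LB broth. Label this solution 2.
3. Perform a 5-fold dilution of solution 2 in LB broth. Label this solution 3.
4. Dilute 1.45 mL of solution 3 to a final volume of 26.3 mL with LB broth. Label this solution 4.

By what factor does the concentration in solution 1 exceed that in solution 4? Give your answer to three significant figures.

343

Step 1: 200 μL brought to 3000 μL → factor 3000/200 = 15
Step 2: 0.72 mL + 2000 μL = 2.72 mL total → factor 2.72/0.72 = 3.7778
Step 3: 5-fold → factor 5
Step 4: 1.45 mL brought to 26.3 mL → factor 26.3/1.45 = 18.138
Dilution factor to solution 1 = 15; to solution 4 = 5139.1
[solution 1]/[solution 4] = (factor to solution 4)/(factor to solution 1) = 5139.1/15 = 343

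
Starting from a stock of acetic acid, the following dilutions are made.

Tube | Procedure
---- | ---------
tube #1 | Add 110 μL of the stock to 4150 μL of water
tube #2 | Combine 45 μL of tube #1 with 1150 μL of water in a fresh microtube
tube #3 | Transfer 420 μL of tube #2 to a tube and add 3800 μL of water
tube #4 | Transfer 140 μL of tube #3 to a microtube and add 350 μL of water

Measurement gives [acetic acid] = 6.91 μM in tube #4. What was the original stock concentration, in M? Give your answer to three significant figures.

Step 1: 110 μL + 4150 μL = 4260 μL total → factor 4260/110 = 38.727
Step 2: 45 μL + 1150 μL = 1195 μL total → factor 1195/45 = 26.556
Step 3: 420 μL + 3800 μL = 4220 μL total → factor 4220/420 = 10.048
Step 4: 140 μL + 350 μL = 490 μL total → factor 490/140 = 3.5
Overall dilution factor = 38.727 × 26.556 × 10.048 × 3.5 = 36166
Stock = 6.91 μM × 36166 = 2.499 × 10^5 μM = 0.250 M

0.250 M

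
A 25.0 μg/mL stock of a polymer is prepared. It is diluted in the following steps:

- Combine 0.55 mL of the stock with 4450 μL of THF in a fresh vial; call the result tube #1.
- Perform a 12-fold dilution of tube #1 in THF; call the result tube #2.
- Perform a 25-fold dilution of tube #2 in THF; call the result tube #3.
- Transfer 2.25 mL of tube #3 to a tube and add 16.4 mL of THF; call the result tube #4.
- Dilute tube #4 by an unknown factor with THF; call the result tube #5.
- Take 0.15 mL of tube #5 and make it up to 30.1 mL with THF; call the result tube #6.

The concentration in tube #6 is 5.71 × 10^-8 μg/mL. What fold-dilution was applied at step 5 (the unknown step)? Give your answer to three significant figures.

Step 1: 0.55 mL + 4450 μL = 5 mL total → factor 5/0.55 = 9.0909
Step 2: 12-fold → factor 12
Step 3: 25-fold → factor 25
Step 4: 2.25 mL + 16.4 mL = 18.65 mL total → factor 18.65/2.25 = 8.2889
Step 5: unknown factor x
Step 6: 0.15 mL brought to 30.1 mL → factor 30.1/0.15 = 200.67
Product of known-step factors = 4.5363 × 10^6
Overall factor = 25.0 μg/mL / (5.71 × 10^-8 μg/mL) = 4.3783 × 10^8
x = 4.3783 × 10^8 / 4.5363 × 10^6 = 96.5

96.5-fold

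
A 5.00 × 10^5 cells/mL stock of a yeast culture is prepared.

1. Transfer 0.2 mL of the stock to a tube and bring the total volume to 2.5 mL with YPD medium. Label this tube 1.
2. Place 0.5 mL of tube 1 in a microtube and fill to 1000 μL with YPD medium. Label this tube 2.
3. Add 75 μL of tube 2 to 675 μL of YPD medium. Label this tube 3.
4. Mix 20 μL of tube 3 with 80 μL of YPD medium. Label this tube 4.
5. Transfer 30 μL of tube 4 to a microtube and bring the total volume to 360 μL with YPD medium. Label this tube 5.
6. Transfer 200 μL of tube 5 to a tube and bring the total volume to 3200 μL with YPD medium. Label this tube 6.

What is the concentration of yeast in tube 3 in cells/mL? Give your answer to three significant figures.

2.00 × 10^3 cells/mL

Step 1: 0.2 mL brought to 2.5 mL → factor 2.5/0.2 = 12.5
Step 2: 0.5 mL brought to 1000 μL → factor 1/0.5 = 2
Step 3: 75 μL + 675 μL = 750 μL total → factor 750/75 = 10
Dilution factor through tube 3 = 12.5 × 2 × 10 = 250
[tube 3] = 5.00 × 10^5 cells/mL / 250 = 2.00 × 10^3 cells/mL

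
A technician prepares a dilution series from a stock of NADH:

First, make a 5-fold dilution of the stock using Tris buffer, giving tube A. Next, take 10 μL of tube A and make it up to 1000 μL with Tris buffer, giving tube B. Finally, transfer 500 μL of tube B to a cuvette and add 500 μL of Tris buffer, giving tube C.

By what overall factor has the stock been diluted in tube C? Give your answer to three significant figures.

1.00 × 10^3

Step 1: 5-fold → factor 5
Step 2: 10 μL brought to 1000 μL → factor 1000/10 = 100
Step 3: 500 μL + 500 μL = 1000 μL total → factor 1000/500 = 2
Overall dilution factor = 5 × 100 × 2 = 1000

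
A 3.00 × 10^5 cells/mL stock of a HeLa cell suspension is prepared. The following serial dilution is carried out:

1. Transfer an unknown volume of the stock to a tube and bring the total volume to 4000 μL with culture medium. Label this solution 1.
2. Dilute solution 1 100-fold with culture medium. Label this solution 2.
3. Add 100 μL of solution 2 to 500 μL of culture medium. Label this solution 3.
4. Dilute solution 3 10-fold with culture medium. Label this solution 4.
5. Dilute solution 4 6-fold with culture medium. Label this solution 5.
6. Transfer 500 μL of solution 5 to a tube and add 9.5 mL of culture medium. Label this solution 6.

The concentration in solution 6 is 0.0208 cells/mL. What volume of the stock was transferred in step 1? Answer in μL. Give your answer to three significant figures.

200 μL

Step 1: v brought to 4000 μL → factor = 4000 μL/v
Step 2: 100-fold → factor 100
Step 3: 100 μL + 500 μL = 600 μL total → factor 600/100 = 6
Step 4: 10-fold → factor 10
Step 5: 6-fold → factor 6
Step 6: 500 μL + 9.5 mL = 10000 μL total → factor 10000/500 = 20
Product of known-step factors = 7.2 × 10^5
Overall factor = 3.00 × 10^5 cells/mL / (0.0208 cells/mL) = 1.4423 × 10^7
Step-1 factor = 1.4423 × 10^7 / 7.2 × 10^5 = 20.032
v = 4000 μL / 20.032 = 200 μL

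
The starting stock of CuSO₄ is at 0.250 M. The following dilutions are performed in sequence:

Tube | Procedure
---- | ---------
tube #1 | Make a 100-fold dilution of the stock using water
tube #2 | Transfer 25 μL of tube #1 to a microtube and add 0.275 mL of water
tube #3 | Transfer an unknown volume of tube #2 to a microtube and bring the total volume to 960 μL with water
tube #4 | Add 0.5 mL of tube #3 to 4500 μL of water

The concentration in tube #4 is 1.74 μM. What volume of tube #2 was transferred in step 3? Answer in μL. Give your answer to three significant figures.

80.2 μL

Step 1: 100-fold → factor 100
Step 2: 25 μL + 0.275 mL = 300 μL total → factor 300/25 = 12
Step 3: v brought to 960 μL → factor = 960 μL/v
Step 4: 0.5 mL + 4500 μL = 5 mL total → factor 5/0.5 = 10
Product of known-step factors = 12000
Overall factor = 0.250 M / (1.74 μM) = 1.4368 × 10^5
Step-3 factor = 1.4368 × 10^5 / 12000 = 11.973
v = 960 μL / 11.973 = 80.2 μL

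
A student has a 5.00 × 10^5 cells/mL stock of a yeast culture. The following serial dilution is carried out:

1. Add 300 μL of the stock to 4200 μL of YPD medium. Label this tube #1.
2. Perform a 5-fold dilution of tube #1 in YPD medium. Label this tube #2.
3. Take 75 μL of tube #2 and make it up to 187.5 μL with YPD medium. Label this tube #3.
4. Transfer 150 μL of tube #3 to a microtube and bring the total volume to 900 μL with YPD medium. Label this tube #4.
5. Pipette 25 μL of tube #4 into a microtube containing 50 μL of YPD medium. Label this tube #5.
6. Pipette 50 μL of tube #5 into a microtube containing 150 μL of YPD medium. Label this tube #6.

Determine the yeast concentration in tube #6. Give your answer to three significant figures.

Step 1: 300 μL + 4200 μL = 4500 μL total → factor 4500/300 = 15
Step 2: 5-fold → factor 5
Step 3: 75 μL brought to 187.5 μL → factor 187.5/75 = 2.5
Step 4: 150 μL brought to 900 μL → factor 900/150 = 6
Step 5: 25 μL + 50 μL = 75 μL total → factor 75/25 = 3
Step 6: 50 μL + 150 μL = 200 μL total → factor 200/50 = 4
Overall dilution factor = 15 × 5 × 2.5 × 6 × 3 × 4 = 13500
Final = 5.00 × 10^5 cells/mL / 13500 = 37.0 cells/mL

37.0 cells/mL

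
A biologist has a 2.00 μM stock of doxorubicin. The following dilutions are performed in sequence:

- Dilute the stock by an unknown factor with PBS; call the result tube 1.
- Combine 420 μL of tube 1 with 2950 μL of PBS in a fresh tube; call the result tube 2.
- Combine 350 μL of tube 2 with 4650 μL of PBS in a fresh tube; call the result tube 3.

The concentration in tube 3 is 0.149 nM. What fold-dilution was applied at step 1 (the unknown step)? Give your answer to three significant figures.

117-fold

Step 1: unknown factor x
Step 2: 420 μL + 2950 μL = 3370 μL total → factor 3370/420 = 8.0238
Step 3: 350 μL + 4650 μL = 5000 μL total → factor 5000/350 = 14.286
Product of known-step factors = 114.63
Overall factor = 2.00 μM / (0.149 nM) = 13423
x = 13423 / 114.63 = 117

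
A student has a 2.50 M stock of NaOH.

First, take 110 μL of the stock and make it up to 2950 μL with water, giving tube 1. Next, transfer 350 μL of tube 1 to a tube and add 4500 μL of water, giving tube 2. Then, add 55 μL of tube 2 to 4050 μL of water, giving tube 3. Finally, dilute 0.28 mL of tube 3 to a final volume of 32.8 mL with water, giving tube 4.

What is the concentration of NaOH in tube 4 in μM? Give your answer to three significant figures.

Step 1: 110 μL brought to 2950 μL → factor 2950/110 = 26.818
Step 2: 350 μL + 4500 μL = 4850 μL total → factor 4850/350 = 13.857
Step 3: 55 μL + 4050 μL = 4105 μL total → factor 4105/55 = 74.636
Step 4: 0.28 mL brought to 32.8 mL → factor 32.8/0.28 = 117.14
Overall dilution factor = 26.818 × 13.857 × 74.636 × 117.14 = 3.2491 × 10^6
Final = 2.50 M / 3.2491 × 10^6 = 7.694 × 10^-7 M = 0.769 μM

0.769 μM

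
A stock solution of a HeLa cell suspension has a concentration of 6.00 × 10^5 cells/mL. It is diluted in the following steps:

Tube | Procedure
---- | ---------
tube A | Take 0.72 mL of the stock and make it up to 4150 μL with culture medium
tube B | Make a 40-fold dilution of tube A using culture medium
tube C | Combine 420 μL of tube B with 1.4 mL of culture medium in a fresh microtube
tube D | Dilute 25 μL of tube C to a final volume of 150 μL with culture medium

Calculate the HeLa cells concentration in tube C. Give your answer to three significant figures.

Step 1: 0.72 mL brought to 4150 μL → factor 4.15/0.72 = 5.7639
Step 2: 40-fold → factor 40
Step 3: 420 μL + 1.4 mL = 1820 μL total → factor 1820/420 = 4.3333
Dilution factor through tube C = 5.7639 × 40 × 4.3333 = 999.07
[tube C] = 6.00 × 10^5 cells/mL / 999.07 = 601 cells/mL

601 cells/mL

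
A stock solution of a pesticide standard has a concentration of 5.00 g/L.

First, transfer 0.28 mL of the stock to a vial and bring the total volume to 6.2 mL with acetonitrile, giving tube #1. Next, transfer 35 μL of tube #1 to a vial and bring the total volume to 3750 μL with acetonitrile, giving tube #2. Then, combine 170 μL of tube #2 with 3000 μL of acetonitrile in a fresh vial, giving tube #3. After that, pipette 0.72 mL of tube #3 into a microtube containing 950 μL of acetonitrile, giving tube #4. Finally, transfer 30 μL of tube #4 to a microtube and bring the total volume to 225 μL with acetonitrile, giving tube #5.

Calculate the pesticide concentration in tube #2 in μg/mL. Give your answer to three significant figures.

Step 1: 0.28 mL brought to 6.2 mL → factor 6.2/0.28 = 22.143
Step 2: 35 μL brought to 3750 μL → factor 3750/35 = 107.14
Dilution factor through tube #2 = 22.143 × 107.14 = 2372.4
[tube #2] = 5.00 g/L / 2372.4 = 0.002108 g/L = 2.11 μg/mL

2.11 μg/mL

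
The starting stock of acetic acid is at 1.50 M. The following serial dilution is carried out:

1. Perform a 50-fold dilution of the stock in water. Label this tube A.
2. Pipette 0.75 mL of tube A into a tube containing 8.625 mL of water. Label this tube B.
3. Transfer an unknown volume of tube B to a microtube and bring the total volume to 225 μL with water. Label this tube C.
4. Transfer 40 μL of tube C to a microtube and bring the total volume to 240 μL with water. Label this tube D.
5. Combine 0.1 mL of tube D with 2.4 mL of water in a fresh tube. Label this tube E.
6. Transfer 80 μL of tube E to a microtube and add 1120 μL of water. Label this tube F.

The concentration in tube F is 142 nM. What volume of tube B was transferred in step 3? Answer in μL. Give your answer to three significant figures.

Step 1: 50-fold → factor 50
Step 2: 0.75 mL + 8.625 mL = 9.375 mL total → factor 9.375/0.75 = 12.5
Step 3: v brought to 225 μL → factor = 225 μL/v
Step 4: 40 μL brought to 240 μL → factor 240/40 = 6
Step 5: 0.1 mL + 2.4 mL = 2.5 mL total → factor 2.5/0.1 = 25
Step 6: 80 μL + 1120 μL = 1200 μL total → factor 1200/80 = 15
Product of known-step factors = 1.4062 × 10^6
Overall factor = 1.50 M / (142 nM) = 1.0563 × 10^7
Step-3 factor = 1.0563 × 10^7 / 1.4062 × 10^6 = 7.5117
v = 225 μL / 7.5117 = 30.0 μL

30.0 μL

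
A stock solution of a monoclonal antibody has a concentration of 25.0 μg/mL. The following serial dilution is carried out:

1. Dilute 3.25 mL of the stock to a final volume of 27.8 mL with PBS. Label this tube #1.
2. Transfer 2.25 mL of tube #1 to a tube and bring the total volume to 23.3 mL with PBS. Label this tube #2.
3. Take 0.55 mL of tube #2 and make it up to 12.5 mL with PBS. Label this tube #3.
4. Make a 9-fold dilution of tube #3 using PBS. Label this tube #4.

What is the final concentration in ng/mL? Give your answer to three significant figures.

1.38 ng/mL

Step 1: 3.25 mL brought to 27.8 mL → factor 27.8/3.25 = 8.5538
Step 2: 2.25 mL brought to 23.3 mL → factor 23.3/2.25 = 10.356
Step 3: 0.55 mL brought to 12.5 mL → factor 12.5/0.55 = 22.727
Step 4: 9-fold → factor 9
Overall dilution factor = 8.5538 × 10.356 × 22.727 × 9 = 18119
Final = 25.0 μg/mL / 18119 = 0.001380 μg/mL = 1.38 ng/mL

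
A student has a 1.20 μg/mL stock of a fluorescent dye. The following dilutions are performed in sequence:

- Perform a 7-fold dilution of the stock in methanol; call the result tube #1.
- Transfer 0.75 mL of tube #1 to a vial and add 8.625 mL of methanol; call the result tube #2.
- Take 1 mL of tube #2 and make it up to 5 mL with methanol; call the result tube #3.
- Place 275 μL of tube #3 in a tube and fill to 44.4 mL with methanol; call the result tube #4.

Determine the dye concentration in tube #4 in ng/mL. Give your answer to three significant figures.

0.0170 ng/mL

Step 1: 7-fold → factor 7
Step 2: 0.75 mL + 8.625 mL = 9.375 mL total → factor 9.375/0.75 = 12.5
Step 3: 1 mL brought to 5 mL → factor 5/1 = 5
Step 4: 275 μL brought to 44.4 mL → factor 44400/275 = 161.45
Overall dilution factor = 7 × 12.5 × 5 × 161.45 = 70636
Final = 1.20 μg/mL / 70636 = 1.699 × 10^-5 μg/mL = 0.0170 ng/mL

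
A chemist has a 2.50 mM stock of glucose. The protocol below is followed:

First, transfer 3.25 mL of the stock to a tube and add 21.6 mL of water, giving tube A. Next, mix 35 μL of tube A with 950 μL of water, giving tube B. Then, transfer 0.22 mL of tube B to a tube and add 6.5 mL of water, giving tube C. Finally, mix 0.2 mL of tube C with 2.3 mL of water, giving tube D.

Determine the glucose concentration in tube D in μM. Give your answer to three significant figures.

0.0304 μM

Step 1: 3.25 mL + 21.6 mL = 24.85 mL total → factor 24.85/3.25 = 7.6462
Step 2: 35 μL + 950 μL = 985 μL total → factor 985/35 = 28.143
Step 3: 0.22 mL + 6.5 mL = 6.72 mL total → factor 6.72/0.22 = 30.545
Step 4: 0.2 mL + 2.3 mL = 2.5 mL total → factor 2.5/0.2 = 12.5
Overall dilution factor = 7.6462 × 28.143 × 30.545 × 12.5 = 82161
Final = 2.50 mM / 82161 = 3.043 × 10^-5 mM = 0.0304 μM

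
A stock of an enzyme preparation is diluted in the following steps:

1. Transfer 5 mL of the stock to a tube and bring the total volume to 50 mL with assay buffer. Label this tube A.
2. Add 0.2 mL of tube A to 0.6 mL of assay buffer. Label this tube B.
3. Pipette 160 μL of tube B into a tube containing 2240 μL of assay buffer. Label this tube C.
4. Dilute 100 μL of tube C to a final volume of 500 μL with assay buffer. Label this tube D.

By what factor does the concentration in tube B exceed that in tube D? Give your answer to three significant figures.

Step 1: 5 mL brought to 50 mL → factor 50/5 = 10
Step 2: 0.2 mL + 0.6 mL = 0.8 mL total → factor 0.8/0.2 = 4
Step 3: 160 μL + 2240 μL = 2400 μL total → factor 2400/160 = 15
Step 4: 100 μL brought to 500 μL → factor 500/100 = 5
Dilution factor to tube B = 40; to tube D = 3000
[tube B]/[tube D] = (factor to tube D)/(factor to tube B) = 3000/40 = 75.0

75.0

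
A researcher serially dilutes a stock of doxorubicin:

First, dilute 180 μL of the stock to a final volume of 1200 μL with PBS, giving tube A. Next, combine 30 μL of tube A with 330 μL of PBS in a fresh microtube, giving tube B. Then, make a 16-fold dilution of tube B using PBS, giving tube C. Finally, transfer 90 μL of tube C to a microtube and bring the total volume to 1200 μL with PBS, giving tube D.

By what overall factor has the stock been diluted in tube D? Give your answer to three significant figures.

1.71 × 10^4

Step 1: 180 μL brought to 1200 μL → factor 1200/180 = 6.6667
Step 2: 30 μL + 330 μL = 360 μL total → factor 360/30 = 12
Step 3: 16-fold → factor 16
Step 4: 90 μL brought to 1200 μL → factor 1200/90 = 13.333
Overall dilution factor = 6.6667 × 12 × 16 × 13.333 = 17067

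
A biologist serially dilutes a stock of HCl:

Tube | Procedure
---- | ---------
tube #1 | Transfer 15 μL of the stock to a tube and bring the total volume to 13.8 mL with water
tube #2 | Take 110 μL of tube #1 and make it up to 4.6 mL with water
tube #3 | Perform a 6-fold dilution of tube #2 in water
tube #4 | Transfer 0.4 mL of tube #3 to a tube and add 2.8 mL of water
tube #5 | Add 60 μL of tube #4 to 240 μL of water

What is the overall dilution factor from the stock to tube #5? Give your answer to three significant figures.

9.23 × 10^6

Step 1: 15 μL brought to 13.8 mL → factor 13800/15 = 920
Step 2: 110 μL brought to 4.6 mL → factor 4600/110 = 41.818
Step 3: 6-fold → factor 6
Step 4: 0.4 mL + 2.8 mL = 3.2 mL total → factor 3.2/0.4 = 8
Step 5: 60 μL + 240 μL = 300 μL total → factor 300/60 = 5
Overall dilution factor = 920 × 41.818 × 6 × 8 × 5 = 9.2335 × 10^6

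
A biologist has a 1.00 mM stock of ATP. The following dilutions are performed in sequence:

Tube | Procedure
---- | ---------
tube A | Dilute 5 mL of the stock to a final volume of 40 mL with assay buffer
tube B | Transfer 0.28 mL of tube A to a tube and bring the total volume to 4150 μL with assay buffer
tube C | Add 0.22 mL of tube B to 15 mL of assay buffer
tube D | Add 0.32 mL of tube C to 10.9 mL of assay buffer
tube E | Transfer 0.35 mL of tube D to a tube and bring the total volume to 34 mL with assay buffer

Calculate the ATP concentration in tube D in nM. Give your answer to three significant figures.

3.48 nM

Step 1: 5 mL brought to 40 mL → factor 40/5 = 8
Step 2: 0.28 mL brought to 4150 μL → factor 4.15/0.28 = 14.821
Step 3: 0.22 mL + 15 mL = 15.22 mL total → factor 15.22/0.22 = 69.182
Step 4: 0.32 mL + 10.9 mL = 11.22 mL total → factor 11.22/0.32 = 35.062
Dilution factor through tube D = 8 × 14.821 × 69.182 × 35.062 = 2.8762 × 10^5
[tube D] = 1.00 mM / 2.8762 × 10^5 = 3.477 × 10^-6 mM = 3.48 nM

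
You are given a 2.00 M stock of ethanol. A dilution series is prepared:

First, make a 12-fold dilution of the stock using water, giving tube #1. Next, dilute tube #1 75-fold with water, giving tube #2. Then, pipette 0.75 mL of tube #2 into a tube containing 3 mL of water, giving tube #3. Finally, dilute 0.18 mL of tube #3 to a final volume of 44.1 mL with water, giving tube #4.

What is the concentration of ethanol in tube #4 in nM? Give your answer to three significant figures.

1.81 × 10^3 nM

Step 1: 12-fold → factor 12
Step 2: 75-fold → factor 75
Step 3: 0.75 mL + 3 mL = 3.75 mL total → factor 3.75/0.75 = 5
Step 4: 0.18 mL brought to 44.1 mL → factor 44.1/0.18 = 245
Overall dilution factor = 12 × 75 × 5 × 245 = 1.1025 × 10^6
Final = 2.00 M / 1.1025 × 10^6 = 1.814 × 10^-6 M = 1.81 × 10^3 nM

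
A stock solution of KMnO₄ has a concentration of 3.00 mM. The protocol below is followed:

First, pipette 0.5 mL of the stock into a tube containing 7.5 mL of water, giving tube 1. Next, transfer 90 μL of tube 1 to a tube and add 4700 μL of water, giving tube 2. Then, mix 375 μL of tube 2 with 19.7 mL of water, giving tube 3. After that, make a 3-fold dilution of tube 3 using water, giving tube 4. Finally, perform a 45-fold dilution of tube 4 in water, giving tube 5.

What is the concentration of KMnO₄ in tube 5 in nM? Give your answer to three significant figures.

Step 1: 0.5 mL + 7.5 mL = 8 mL total → factor 8/0.5 = 16
Step 2: 90 μL + 4700 μL = 4790 μL total → factor 4790/90 = 53.222
Step 3: 375 μL + 19.7 mL = 20075 μL total → factor 20075/375 = 53.533
Step 4: 3-fold → factor 3
Step 5: 45-fold → factor 45
Overall dilution factor = 16 × 53.222 × 53.533 × 3 × 45 = 6.1542 × 10^6
Final = 3.00 mM / 6.1542 × 10^6 = 4.875 × 10^-7 mM = 0.487 nM

0.487 nM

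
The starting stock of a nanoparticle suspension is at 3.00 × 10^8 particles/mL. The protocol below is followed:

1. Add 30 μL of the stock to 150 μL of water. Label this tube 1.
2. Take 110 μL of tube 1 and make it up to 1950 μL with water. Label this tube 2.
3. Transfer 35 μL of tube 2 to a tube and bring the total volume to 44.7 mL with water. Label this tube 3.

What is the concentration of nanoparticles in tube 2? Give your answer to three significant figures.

Step 1: 30 μL + 150 μL = 180 μL total → factor 180/30 = 6
Step 2: 110 μL brought to 1950 μL → factor 1950/110 = 17.727
Dilution factor through tube 2 = 6 × 17.727 = 106.36
[tube 2] = 3.00 × 10^8 particles/mL / 106.36 = 2.82 × 10^6 particles/mL

2.82 × 10^6 particles/mL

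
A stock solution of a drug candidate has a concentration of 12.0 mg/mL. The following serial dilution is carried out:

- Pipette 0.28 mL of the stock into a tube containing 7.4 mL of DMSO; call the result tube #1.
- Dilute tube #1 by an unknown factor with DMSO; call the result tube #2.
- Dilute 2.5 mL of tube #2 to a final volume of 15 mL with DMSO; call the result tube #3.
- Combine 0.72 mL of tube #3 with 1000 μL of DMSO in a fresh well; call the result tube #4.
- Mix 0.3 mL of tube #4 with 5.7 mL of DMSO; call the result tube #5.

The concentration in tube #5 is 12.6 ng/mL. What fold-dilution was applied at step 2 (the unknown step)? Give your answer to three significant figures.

121-fold

Step 1: 0.28 mL + 7.4 mL = 7.68 mL total → factor 7.68/0.28 = 27.429
Step 2: unknown factor x
Step 3: 2.5 mL brought to 15 mL → factor 15/2.5 = 6
Step 4: 0.72 mL + 1000 μL = 1.72 mL total → factor 1.72/0.72 = 2.3889
Step 5: 0.3 mL + 5.7 mL = 6 mL total → factor 6/0.3 = 20
Product of known-step factors = 7862.9
Overall factor = 12.0 mg/mL / (12.6 ng/mL) = 9.5238 × 10^5
x = 9.5238 × 10^5 / 7862.9 = 121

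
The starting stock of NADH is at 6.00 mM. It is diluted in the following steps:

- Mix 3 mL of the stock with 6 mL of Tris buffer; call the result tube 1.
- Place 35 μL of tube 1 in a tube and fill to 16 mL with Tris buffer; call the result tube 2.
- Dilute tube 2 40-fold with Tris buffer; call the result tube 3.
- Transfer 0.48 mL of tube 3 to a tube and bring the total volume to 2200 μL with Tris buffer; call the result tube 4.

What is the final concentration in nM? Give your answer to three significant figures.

23.9 nM

Step 1: 3 mL + 6 mL = 9 mL total → factor 9/3 = 3
Step 2: 35 μL brought to 16 mL → factor 16000/35 = 457.14
Step 3: 40-fold → factor 40
Step 4: 0.48 mL brought to 2200 μL → factor 2.2/0.48 = 4.5833
Overall dilution factor = 3 × 457.14 × 40 × 4.5833 = 2.5143 × 10^5
Final = 6.00 mM / 2.5143 × 10^5 = 2.386 × 10^-5 mM = 23.9 nM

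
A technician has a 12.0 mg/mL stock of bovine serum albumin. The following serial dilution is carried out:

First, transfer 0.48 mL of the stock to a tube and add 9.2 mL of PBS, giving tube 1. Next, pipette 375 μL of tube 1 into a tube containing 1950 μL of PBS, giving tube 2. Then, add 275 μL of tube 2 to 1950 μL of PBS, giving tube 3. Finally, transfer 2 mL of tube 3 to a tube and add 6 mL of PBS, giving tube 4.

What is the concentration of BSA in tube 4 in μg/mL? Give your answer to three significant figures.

Step 1: 0.48 mL + 9.2 mL = 9.68 mL total → factor 9.68/0.48 = 20.167
Step 2: 375 μL + 1950 μL = 2325 μL total → factor 2325/375 = 6.2
Step 3: 275 μL + 1950 μL = 2225 μL total → factor 2225/275 = 8.0909
Step 4: 2 mL + 6 mL = 8 mL total → factor 8/2 = 4
Overall dilution factor = 20.167 × 6.2 × 8.0909 × 4 = 4046.5
Final = 12.0 mg/mL / 4046.5 = 0.002966 mg/mL = 2.97 μg/mL

2.97 μg/mL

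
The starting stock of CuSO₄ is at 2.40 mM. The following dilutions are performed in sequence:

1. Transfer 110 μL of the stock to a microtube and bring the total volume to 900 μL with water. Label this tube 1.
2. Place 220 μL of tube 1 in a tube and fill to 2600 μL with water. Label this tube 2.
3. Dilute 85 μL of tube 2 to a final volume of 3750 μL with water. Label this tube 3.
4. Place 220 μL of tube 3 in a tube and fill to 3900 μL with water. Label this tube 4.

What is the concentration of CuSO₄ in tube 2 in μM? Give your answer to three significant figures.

24.8 μM

Step 1: 110 μL brought to 900 μL → factor 900/110 = 8.1818
Step 2: 220 μL brought to 2600 μL → factor 2600/220 = 11.818
Dilution factor through tube 2 = 8.1818 × 11.818 = 96.694
[tube 2] = 2.40 mM / 96.694 = 0.02482 mM = 24.8 μM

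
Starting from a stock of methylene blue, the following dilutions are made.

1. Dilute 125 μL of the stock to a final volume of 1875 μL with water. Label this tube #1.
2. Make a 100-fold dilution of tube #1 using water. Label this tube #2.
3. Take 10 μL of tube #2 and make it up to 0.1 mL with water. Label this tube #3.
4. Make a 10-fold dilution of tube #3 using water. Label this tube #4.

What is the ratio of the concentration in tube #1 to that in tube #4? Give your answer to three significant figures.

Step 1: 125 μL brought to 1875 μL → factor 1875/125 = 15
Step 2: 100-fold → factor 100
Step 3: 10 μL brought to 0.1 mL → factor 100/10 = 10
Step 4: 10-fold → factor 10
Dilution factor to tube #1 = 15; to tube #4 = 1.5 × 10^5
[tube #1]/[tube #4] = (factor to tube #4)/(factor to tube #1) = 1.5 × 10^5/15 = 1.00 × 10^4

1.00 × 10^4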